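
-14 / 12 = -7 / 6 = -1.17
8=8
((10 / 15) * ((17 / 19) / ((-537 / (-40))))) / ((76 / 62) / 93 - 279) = -1306960 / 8206466757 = -0.00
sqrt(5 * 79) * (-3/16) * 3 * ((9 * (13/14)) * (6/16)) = -3159 * sqrt(395)/1792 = -35.04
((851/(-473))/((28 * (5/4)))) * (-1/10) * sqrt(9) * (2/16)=2553/1324400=0.00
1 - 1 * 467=-466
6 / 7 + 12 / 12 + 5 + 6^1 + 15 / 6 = 215 / 14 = 15.36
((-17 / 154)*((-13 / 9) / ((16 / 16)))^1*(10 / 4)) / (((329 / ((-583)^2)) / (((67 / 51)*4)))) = 2164.09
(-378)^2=142884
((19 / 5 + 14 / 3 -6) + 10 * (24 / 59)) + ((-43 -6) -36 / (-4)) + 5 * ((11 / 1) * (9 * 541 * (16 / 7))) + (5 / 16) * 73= 60670579271 / 99120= 612092.20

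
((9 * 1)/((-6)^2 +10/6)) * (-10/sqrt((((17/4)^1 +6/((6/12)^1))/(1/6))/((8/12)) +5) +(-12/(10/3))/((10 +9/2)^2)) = -108 * sqrt(5)/1243 -1944/475165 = -0.20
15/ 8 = 1.88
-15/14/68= -15/952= -0.02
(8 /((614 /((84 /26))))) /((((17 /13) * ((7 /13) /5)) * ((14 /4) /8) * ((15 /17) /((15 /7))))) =24960 /15043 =1.66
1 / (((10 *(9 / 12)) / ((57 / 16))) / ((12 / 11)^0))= 19 / 40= 0.48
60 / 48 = 5 / 4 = 1.25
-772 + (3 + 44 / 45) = -34561 / 45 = -768.02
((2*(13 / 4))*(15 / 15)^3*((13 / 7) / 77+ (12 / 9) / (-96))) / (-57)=-5161 / 4424112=-0.00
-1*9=-9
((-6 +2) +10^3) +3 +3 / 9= 2998 / 3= 999.33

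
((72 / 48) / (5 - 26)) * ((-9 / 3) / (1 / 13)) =39 / 14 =2.79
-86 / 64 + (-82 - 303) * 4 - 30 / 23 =-1135389 / 736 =-1542.65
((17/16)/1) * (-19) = -323/16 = -20.19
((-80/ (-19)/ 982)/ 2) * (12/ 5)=48/ 9329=0.01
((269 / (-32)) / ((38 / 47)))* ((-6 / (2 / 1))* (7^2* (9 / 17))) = 16726689 / 20672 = 809.15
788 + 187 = 975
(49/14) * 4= 14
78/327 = 26/109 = 0.24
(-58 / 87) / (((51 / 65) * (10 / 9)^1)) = -0.76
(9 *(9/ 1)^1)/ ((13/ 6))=486/ 13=37.38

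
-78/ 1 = -78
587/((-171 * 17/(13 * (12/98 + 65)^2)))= -77702512511/6979707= -11132.63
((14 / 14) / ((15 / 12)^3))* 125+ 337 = 401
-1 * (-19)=19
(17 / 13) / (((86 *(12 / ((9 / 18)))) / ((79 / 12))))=1343 / 321984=0.00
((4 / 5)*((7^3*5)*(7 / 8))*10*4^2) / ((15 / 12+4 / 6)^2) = 27659520 / 529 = 52286.43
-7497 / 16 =-468.56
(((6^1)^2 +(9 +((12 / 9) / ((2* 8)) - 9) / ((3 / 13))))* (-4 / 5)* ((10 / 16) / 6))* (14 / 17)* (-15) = 8015 / 1224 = 6.55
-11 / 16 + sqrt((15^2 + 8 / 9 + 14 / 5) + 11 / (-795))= -11 / 16 + sqrt(5781134) / 159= 14.43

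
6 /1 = 6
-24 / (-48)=1 / 2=0.50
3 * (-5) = -15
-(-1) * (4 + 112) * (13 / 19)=1508 / 19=79.37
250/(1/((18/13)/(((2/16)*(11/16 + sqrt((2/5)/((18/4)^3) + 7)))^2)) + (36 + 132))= 48556492749699194880000/32646349264471969154209 - 365235052216320000*sqrt(1055)/32646349264471969154209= 1.49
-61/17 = -3.59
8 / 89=0.09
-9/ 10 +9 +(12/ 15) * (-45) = -279/ 10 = -27.90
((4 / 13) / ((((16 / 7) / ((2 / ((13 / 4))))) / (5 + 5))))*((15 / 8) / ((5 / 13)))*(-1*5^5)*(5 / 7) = -9014.42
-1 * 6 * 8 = -48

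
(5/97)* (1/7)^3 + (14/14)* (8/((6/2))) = 266183/99813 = 2.67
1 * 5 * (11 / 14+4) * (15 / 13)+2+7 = 6663 / 182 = 36.61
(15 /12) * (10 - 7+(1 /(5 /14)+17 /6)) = 259 /24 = 10.79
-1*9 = -9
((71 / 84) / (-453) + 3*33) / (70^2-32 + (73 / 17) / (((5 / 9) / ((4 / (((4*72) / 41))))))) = 640403090 / 31518785529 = 0.02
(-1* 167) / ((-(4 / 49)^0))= 167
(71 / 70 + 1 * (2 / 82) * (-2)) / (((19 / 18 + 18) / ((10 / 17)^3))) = 293400 / 28449449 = 0.01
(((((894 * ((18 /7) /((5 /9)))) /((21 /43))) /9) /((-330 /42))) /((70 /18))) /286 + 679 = 6540872441 /9634625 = 678.89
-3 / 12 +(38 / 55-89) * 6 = -116623 / 220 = -530.10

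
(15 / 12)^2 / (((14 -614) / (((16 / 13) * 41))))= -41 / 312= -0.13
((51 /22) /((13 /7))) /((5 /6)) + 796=570211 /715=797.50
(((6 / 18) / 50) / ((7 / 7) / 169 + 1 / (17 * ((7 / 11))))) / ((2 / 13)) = 261443 / 593400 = 0.44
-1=-1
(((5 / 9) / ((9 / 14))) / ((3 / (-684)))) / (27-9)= -2660 / 243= -10.95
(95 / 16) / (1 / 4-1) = -95 / 12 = -7.92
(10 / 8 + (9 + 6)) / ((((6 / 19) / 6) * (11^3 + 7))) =1235 / 5352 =0.23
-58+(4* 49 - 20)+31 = 149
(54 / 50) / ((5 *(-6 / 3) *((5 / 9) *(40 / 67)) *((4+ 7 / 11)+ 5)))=-179091 / 5300000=-0.03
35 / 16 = 2.19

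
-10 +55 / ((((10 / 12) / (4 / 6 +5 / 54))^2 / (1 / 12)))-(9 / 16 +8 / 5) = -32495 / 3888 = -8.36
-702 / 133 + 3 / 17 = -11535 / 2261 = -5.10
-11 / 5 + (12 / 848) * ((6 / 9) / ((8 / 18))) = -4619 / 2120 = -2.18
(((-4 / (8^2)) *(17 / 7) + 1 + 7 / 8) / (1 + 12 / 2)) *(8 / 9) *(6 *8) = 1544 / 147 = 10.50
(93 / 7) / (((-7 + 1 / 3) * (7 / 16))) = -1116 / 245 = -4.56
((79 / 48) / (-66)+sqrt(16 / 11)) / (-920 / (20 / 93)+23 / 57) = 1501 / 257477088-228* sqrt(11) / 2682053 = -0.00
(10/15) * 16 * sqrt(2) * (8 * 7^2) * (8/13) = 100352 * sqrt(2)/39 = 3638.95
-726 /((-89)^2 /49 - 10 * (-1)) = -35574 /8411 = -4.23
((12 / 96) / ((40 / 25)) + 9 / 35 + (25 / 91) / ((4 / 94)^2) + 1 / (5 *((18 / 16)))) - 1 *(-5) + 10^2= 67414859 / 262080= 257.23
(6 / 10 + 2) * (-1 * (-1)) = 13 / 5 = 2.60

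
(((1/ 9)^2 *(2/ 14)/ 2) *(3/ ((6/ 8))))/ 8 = 1/ 2268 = 0.00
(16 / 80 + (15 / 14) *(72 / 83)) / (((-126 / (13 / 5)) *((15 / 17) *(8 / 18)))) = -725101 / 12201000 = -0.06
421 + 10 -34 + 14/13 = 5175/13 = 398.08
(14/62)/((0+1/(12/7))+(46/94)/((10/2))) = 19740/59551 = 0.33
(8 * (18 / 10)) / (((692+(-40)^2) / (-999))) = -5994 / 955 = -6.28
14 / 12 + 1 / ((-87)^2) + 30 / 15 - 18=-224545 / 15138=-14.83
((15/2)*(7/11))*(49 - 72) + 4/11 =-2407/22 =-109.41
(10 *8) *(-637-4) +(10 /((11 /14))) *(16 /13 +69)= -655020 /13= -50386.15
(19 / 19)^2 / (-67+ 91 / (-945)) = -135 / 9058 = -0.01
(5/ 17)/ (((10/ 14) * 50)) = 7/ 850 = 0.01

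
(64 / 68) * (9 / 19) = 144 / 323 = 0.45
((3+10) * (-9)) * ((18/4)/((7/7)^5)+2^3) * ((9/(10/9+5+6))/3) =-78975/218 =-362.27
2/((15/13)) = 26/15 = 1.73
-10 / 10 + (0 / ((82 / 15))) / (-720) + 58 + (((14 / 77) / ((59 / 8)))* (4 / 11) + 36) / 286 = 58318523 / 1020877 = 57.13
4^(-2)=1 / 16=0.06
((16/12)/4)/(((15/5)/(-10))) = -10/9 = -1.11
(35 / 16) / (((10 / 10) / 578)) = 10115 / 8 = 1264.38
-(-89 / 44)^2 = -7921 / 1936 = -4.09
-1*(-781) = 781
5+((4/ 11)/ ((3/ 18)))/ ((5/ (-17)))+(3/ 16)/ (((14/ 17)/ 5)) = -15767/ 12320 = -1.28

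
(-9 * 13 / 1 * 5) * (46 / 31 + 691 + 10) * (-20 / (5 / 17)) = 866289060 / 31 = 27944808.39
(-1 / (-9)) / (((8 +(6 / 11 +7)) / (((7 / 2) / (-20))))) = -77 / 61560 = -0.00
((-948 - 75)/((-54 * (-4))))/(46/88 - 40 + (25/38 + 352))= -71269/4712742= -0.02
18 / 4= 9 / 2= 4.50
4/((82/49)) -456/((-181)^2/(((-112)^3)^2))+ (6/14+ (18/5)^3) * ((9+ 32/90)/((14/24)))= -1130141754580687011978/41135530625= -27473615568.09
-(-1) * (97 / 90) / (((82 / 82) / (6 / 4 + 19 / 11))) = 3.48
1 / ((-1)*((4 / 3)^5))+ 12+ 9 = 21261 / 1024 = 20.76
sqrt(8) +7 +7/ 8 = 2* sqrt(2) +63/ 8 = 10.70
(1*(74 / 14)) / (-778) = -37 / 5446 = -0.01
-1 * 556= -556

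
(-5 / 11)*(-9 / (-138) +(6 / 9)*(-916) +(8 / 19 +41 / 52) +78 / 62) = 6425943845 / 23246652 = 276.42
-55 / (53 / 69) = -71.60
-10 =-10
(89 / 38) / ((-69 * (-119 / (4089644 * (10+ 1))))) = 2001880738 / 156009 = 12831.83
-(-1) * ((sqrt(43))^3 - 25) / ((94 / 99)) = -2475 / 94+ 4257 * sqrt(43) / 94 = 270.64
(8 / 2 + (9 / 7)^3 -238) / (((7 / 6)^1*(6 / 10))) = -795330 / 2401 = -331.25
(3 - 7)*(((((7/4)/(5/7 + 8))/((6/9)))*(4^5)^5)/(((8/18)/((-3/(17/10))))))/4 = 1396467728205742080/1037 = 1346641975126077.22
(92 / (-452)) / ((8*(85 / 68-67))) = 23 / 59438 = 0.00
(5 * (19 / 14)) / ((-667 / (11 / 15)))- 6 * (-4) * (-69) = -46391393 / 28014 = -1656.01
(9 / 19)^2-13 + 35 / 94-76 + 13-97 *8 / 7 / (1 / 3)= -96909497 / 237538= -407.97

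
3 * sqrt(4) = 6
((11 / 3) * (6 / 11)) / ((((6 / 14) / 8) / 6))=224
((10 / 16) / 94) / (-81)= -0.00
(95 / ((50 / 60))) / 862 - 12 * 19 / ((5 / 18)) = -1768539 / 2155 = -820.67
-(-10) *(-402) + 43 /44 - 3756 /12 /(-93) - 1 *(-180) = -15695509 /4092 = -3835.66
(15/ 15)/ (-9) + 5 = 44/ 9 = 4.89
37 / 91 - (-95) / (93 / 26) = 228211 / 8463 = 26.97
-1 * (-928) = 928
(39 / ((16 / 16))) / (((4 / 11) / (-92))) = -9867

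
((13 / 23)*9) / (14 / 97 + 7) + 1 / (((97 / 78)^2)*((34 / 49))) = 1.64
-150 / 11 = -13.64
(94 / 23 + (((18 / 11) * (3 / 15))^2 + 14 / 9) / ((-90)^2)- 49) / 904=-113899350691 / 2292551910000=-0.05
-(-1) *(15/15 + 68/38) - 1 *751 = -14216/19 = -748.21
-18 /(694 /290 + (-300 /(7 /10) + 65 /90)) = 328860 /7773083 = 0.04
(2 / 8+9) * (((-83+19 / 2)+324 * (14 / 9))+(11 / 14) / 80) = 17840327 / 4480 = 3982.22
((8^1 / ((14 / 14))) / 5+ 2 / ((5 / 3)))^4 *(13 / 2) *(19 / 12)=1186094 / 1875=632.58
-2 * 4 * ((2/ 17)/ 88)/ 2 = -0.01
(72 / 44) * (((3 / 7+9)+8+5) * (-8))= -22608 / 77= -293.61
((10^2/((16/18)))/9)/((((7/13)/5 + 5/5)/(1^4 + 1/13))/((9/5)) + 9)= 175/134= 1.31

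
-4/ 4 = -1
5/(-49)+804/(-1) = -39401/49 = -804.10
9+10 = 19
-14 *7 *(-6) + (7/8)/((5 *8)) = 188167/320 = 588.02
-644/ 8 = -161/ 2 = -80.50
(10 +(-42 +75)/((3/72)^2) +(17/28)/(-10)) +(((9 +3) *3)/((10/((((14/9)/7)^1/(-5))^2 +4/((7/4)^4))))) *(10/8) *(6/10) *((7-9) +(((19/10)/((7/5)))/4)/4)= 639194536607/33614000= 19015.72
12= 12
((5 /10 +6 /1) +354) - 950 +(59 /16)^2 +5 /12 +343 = -178549 /768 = -232.49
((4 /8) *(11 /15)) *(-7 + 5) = -11 /15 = -0.73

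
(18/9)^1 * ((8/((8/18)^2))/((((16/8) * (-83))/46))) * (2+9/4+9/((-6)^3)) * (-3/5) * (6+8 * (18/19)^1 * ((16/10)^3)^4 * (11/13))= 10274966847876776031/100102539062500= 102644.42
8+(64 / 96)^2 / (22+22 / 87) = 11645 / 1452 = 8.02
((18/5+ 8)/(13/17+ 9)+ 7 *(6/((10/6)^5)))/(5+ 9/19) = 21949237/26975000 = 0.81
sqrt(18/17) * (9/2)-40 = -35.37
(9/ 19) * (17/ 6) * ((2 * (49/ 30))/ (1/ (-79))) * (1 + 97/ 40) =-9015559/ 7600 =-1186.26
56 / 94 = 28 / 47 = 0.60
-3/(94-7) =-1/29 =-0.03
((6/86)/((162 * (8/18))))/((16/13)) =13/16512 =0.00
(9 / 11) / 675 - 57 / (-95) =496 / 825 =0.60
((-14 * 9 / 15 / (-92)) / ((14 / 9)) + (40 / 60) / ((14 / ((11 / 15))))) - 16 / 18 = -23047 / 28980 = -0.80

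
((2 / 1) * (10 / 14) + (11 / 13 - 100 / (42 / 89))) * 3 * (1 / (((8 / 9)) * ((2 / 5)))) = -2575305 / 1456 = -1768.75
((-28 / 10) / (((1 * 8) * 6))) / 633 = -7 / 75960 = -0.00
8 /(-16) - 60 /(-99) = 7 /66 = 0.11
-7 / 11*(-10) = 70 / 11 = 6.36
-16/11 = -1.45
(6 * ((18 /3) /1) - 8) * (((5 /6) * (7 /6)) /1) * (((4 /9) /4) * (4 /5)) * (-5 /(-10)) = 1.21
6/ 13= 0.46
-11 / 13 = -0.85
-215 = -215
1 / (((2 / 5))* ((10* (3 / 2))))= 1 / 6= 0.17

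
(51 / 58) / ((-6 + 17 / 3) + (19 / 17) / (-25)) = -65025 / 27956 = -2.33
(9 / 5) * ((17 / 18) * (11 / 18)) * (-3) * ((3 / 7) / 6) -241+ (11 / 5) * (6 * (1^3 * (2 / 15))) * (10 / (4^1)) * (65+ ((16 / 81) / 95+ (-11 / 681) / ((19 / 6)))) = 21893854819 / 489094200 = 44.76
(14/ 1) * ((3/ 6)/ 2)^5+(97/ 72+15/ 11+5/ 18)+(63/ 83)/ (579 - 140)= 616468049/ 205213184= 3.00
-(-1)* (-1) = -1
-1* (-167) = 167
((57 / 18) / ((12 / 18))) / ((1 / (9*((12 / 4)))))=513 / 4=128.25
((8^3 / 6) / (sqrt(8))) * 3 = 64 * sqrt(2) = 90.51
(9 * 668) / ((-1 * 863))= -6012 / 863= -6.97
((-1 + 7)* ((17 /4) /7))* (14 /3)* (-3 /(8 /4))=-51 /2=-25.50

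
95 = 95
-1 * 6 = -6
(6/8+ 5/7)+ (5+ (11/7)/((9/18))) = 9.61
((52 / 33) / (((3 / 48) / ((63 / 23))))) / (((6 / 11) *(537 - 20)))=2912 / 11891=0.24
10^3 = 1000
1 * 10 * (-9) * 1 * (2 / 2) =-90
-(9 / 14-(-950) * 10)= -133009 / 14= -9500.64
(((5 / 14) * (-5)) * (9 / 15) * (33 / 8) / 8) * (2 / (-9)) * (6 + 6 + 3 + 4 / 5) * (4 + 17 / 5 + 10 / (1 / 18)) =814253 / 2240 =363.51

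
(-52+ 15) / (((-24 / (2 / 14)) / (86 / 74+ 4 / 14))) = 125 / 392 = 0.32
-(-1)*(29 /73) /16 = 29 /1168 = 0.02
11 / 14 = 0.79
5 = 5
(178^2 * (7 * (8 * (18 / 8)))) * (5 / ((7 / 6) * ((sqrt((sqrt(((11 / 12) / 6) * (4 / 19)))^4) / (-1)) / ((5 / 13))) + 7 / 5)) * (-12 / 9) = -39009340800 / 1909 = -20434437.30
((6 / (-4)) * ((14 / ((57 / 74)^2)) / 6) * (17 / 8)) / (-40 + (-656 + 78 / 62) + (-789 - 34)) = 5050241 / 611461800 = 0.01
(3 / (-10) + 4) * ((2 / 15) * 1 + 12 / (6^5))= 16169 / 32400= 0.50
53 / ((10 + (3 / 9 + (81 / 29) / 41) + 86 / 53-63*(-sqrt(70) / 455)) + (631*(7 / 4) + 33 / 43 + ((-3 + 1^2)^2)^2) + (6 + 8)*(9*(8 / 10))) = 292130446593808142569860 / 6800799296392775763672601-32782841002606003920*sqrt(70) / 6800799296392775763672601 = 0.04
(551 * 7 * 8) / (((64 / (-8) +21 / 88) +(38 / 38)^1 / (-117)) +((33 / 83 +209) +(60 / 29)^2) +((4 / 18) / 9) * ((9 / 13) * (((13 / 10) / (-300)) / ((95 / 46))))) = 790018244575560000 / 5271949825503607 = 149.85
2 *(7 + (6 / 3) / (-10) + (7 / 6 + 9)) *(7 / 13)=3563 / 195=18.27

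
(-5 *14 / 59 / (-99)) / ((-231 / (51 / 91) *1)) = -170 / 5846841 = -0.00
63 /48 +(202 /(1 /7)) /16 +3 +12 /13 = 19471 /208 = 93.61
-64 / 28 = -16 / 7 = -2.29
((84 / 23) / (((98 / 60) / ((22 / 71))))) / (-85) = -1584 / 194327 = -0.01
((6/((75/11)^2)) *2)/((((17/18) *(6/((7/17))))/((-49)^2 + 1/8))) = 16270023/361250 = 45.04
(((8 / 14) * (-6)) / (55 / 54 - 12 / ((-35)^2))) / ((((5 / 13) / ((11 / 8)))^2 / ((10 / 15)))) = -28.96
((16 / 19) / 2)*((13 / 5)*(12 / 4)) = 312 / 95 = 3.28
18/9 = 2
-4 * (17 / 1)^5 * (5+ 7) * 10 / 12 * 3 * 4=-681531360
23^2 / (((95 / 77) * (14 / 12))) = 34914 / 95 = 367.52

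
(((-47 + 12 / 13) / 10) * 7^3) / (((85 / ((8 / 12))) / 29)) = -5958253 / 16575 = -359.47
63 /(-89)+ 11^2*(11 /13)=117640 /1157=101.68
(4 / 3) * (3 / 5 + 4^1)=92 / 15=6.13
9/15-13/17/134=6769/11390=0.59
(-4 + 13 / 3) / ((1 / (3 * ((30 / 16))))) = 15 / 8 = 1.88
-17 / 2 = -8.50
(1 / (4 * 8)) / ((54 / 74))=37 / 864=0.04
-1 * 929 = -929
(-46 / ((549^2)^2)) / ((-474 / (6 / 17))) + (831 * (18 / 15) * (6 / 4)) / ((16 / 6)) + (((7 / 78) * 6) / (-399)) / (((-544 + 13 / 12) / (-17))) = 880991086993213519938379 / 1570604186588336354520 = 560.92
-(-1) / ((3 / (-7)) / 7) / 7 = -7 / 3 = -2.33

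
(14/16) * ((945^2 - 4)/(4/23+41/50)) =3594409525/4572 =786178.81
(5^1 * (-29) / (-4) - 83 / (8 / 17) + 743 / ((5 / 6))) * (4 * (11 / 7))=330649 / 70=4723.56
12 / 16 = 3 / 4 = 0.75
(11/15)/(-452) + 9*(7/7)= 61009/6780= 9.00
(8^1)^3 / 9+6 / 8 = 2075 / 36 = 57.64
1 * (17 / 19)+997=18960 / 19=997.89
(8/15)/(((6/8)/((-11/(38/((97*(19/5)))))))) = -17072/225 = -75.88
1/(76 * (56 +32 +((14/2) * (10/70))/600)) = 0.00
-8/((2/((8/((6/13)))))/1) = -208/3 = -69.33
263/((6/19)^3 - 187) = -1803917/1282417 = -1.41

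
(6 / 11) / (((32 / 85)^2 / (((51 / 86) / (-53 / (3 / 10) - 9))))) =-3316275 / 269784064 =-0.01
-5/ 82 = -0.06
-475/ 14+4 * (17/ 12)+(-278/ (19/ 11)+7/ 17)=-2561227/ 13566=-188.80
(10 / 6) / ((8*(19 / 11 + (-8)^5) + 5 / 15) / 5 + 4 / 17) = -935 / 29410837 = -0.00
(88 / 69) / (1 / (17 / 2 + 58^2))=4301.16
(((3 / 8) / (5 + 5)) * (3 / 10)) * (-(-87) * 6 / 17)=2349 / 6800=0.35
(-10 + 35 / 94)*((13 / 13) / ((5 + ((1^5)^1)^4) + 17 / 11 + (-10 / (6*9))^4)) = -5290495155 / 4146948932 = -1.28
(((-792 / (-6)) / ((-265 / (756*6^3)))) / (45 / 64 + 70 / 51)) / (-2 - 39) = 70355755008 / 73610375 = 955.79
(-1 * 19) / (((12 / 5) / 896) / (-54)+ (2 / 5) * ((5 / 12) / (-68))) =6511680 / 857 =7598.23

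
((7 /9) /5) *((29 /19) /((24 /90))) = 203 /228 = 0.89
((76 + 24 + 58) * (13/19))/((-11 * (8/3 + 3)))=-6162/3553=-1.73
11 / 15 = 0.73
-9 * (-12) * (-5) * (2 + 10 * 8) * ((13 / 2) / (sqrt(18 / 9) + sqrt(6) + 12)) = -287820 / (sqrt(2) + sqrt(6) + 12) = -18143.30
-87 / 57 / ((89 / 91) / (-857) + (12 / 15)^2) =-56540575 / 23665773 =-2.39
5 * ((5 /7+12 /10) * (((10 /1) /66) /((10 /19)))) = 1273 /462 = 2.76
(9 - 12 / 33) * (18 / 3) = 570 / 11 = 51.82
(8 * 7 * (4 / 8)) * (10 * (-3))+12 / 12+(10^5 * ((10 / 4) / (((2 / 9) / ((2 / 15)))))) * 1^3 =149161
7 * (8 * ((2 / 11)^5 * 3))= 5376 / 161051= 0.03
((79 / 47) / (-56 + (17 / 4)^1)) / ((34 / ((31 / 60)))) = -2449 / 4961790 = -0.00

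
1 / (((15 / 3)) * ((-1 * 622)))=-1 / 3110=-0.00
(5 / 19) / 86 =5 / 1634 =0.00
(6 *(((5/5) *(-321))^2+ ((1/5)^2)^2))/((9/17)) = 2189621284/1875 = 1167798.02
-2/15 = -0.13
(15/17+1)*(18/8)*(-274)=-19728/17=-1160.47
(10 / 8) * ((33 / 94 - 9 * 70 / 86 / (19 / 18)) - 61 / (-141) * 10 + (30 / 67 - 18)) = -1529357915 / 61745592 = -24.77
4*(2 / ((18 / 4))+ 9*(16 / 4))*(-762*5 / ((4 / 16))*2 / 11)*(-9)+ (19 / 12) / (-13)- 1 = 6238400635 / 1716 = 3635431.61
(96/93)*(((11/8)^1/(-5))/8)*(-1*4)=22/155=0.14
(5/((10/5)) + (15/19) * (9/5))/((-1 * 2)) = -1.96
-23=-23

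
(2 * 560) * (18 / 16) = 1260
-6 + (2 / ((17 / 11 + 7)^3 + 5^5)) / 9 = -269455124 / 44909631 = -6.00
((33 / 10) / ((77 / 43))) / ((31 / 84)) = 774 / 155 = 4.99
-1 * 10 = -10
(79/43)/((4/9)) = 711/172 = 4.13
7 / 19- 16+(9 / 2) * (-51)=-9315 / 38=-245.13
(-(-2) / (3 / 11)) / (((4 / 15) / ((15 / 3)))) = 275 / 2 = 137.50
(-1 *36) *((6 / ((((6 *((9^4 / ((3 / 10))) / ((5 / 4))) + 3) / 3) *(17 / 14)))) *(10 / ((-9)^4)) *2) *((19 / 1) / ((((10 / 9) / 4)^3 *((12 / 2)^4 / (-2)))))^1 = 1216 / 57363525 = 0.00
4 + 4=8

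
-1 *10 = -10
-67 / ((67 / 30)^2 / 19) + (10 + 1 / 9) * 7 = -111221 / 603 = -184.45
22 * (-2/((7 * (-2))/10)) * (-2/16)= -55/14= -3.93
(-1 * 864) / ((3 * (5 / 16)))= -4608 / 5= -921.60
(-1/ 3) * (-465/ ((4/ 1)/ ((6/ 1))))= 465/ 2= 232.50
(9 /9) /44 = 1 /44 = 0.02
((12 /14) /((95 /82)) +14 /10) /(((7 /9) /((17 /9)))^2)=411247 /32585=12.62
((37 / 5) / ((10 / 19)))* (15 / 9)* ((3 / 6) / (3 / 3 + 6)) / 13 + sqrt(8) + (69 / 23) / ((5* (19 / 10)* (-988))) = 253153 / 1971060 + 2* sqrt(2) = 2.96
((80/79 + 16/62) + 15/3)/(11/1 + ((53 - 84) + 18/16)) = -122856/369799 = -0.33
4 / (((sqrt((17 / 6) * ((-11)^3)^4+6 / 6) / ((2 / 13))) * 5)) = 8 * sqrt(320119694425578) / 3467963356277095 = 0.00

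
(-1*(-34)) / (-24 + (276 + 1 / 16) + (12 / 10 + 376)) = 2720 / 50341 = 0.05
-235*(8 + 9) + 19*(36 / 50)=-99533 / 25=-3981.32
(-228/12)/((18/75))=-475/6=-79.17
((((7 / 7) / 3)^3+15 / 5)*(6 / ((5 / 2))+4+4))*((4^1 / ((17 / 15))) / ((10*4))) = 2132 / 765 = 2.79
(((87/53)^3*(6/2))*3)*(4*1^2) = 159.23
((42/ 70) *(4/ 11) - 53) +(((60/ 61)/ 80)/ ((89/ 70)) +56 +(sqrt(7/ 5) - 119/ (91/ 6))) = -35854047/ 7763470 +sqrt(35)/ 5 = -3.44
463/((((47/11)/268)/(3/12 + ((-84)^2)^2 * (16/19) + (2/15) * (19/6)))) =48928073693208149/40185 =1217570578405.08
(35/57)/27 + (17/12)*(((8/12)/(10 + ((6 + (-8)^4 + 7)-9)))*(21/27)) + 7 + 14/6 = 118362041/12650580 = 9.36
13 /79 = 0.16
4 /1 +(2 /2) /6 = 25 /6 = 4.17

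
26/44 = 0.59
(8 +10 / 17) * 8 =1168 / 17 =68.71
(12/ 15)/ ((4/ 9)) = 1.80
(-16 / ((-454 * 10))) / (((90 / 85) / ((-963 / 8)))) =-1819 / 4540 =-0.40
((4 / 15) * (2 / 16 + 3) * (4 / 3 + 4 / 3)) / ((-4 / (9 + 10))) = -95 / 9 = -10.56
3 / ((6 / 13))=13 / 2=6.50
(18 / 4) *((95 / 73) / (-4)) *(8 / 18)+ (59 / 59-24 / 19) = -2535 / 2774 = -0.91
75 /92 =0.82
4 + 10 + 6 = 20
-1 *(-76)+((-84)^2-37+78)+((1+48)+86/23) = 166192/23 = 7225.74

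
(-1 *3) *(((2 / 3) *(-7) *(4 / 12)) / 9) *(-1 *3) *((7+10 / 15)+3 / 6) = -343 / 27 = -12.70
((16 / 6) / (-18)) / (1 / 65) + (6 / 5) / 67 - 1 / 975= -5651573 / 587925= -9.61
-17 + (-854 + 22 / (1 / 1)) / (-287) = -4047 / 287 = -14.10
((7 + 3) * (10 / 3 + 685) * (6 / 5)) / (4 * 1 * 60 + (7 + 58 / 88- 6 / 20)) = 1817200 / 54419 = 33.39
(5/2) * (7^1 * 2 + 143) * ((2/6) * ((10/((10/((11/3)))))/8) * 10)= 43175/72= 599.65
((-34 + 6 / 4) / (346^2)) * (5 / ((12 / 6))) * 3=-975 / 478864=-0.00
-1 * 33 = -33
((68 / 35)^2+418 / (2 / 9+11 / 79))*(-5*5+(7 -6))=-8766142032 / 314825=-27844.49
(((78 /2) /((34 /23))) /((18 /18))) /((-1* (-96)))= 299 /1088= 0.27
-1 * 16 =-16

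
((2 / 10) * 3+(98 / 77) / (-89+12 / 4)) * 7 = 9688 / 2365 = 4.10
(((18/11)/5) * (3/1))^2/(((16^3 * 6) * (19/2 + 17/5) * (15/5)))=27/26639360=0.00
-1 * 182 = -182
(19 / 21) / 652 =19 / 13692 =0.00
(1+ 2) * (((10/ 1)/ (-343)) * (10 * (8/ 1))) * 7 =-2400/ 49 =-48.98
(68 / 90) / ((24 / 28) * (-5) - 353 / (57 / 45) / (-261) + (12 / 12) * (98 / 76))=-262276 / 669435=-0.39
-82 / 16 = -41 / 8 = -5.12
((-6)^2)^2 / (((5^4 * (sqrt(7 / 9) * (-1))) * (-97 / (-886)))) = -3444768 * sqrt(7) / 424375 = -21.48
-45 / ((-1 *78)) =15 / 26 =0.58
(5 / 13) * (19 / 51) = 95 / 663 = 0.14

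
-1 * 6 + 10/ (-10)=-7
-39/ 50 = -0.78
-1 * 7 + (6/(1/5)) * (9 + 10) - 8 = 555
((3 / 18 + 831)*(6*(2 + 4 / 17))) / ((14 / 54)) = 5116662 / 119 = 42997.16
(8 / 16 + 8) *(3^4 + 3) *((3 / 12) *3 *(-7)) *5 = -18742.50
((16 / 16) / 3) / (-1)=-1 / 3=-0.33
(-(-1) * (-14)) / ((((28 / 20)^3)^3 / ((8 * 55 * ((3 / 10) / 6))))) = -14.91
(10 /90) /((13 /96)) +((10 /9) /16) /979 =751937 /916344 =0.82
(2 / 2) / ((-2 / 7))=-3.50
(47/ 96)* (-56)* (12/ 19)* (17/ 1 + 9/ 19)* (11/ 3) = -1201508/ 1083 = -1109.43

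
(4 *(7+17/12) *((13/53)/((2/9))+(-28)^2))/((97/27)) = 75647889/10282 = 7357.31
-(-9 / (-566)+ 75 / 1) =-42459 / 566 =-75.02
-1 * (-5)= 5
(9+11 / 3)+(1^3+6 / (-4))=73 / 6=12.17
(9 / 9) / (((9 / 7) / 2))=14 / 9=1.56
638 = 638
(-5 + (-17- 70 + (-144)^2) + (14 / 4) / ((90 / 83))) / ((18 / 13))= 48314513 / 3240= 14911.89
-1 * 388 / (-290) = 194 / 145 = 1.34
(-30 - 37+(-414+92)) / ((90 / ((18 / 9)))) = -389 / 45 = -8.64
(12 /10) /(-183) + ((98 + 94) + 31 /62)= 117421 /610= 192.49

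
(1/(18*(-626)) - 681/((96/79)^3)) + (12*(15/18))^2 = -25800176581/92307456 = -279.50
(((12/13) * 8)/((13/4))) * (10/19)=3840/3211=1.20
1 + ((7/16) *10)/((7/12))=17/2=8.50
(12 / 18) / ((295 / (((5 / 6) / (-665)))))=-1 / 353115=-0.00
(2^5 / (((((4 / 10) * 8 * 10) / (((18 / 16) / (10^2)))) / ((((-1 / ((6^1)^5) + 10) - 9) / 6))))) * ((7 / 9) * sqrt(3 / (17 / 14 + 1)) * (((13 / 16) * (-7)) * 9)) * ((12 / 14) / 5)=-28301 * sqrt(1302) / 68567040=-0.01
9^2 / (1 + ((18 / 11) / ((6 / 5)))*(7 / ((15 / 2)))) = 891 / 25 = 35.64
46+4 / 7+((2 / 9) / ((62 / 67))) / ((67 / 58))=46.78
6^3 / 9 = 24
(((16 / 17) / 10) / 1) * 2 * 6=96 / 85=1.13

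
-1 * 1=-1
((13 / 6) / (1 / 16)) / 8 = 13 / 3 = 4.33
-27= -27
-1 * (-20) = 20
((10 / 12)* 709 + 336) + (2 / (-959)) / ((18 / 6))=1777665 / 1918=926.83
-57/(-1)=57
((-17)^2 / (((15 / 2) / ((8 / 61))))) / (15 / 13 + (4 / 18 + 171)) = 22542 / 768905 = 0.03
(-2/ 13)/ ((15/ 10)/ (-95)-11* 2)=380/ 54379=0.01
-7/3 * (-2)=14/3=4.67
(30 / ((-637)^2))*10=300 / 405769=0.00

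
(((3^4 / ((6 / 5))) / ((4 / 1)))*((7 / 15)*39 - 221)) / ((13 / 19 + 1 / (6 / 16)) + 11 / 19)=-780273 / 896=-870.84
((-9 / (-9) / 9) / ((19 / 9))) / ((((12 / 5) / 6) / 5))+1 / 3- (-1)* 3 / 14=481 / 399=1.21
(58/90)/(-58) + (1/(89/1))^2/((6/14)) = -7711/712890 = -0.01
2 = 2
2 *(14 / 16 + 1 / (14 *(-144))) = 1763 / 1008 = 1.75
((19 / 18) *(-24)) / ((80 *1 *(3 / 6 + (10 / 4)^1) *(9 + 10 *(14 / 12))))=-0.01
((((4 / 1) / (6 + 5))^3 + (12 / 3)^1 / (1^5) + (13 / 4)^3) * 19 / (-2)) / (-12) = 62111741 / 2044416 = 30.38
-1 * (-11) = 11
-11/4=-2.75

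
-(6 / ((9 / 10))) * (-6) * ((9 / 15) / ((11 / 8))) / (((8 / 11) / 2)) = 48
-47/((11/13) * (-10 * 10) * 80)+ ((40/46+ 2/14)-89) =-1246509629/14168000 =-87.98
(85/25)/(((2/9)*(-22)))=-153/220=-0.70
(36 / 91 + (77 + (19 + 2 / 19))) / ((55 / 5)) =166850 / 19019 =8.77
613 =613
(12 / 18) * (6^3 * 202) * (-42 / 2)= -610848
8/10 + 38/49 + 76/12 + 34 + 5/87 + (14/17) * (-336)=-85059056/362355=-234.74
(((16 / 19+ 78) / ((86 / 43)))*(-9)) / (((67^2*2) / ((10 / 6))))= -11235 / 170582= -0.07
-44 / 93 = -0.47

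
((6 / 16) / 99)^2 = 1 / 69696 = 0.00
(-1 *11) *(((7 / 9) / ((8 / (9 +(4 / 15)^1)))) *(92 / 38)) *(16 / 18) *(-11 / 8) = 29.32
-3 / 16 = -0.19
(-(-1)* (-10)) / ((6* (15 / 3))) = -1 / 3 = -0.33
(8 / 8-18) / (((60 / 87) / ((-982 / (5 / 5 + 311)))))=242063 / 3120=77.58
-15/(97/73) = -1095/97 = -11.29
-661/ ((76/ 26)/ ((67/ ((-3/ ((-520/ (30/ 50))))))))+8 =-748448932/ 171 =-4376894.34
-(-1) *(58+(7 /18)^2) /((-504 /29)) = -546389 /163296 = -3.35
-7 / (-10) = 7 / 10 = 0.70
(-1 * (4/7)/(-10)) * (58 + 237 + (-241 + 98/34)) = 1934/595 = 3.25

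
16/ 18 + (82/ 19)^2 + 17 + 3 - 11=92645/ 3249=28.51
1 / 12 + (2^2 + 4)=8.08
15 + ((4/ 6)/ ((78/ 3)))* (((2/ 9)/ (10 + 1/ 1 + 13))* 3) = 21061/ 1404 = 15.00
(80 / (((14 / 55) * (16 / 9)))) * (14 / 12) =825 / 4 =206.25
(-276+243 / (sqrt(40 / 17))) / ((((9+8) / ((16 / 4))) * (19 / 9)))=-9936 / 323+2187 * sqrt(170) / 1615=-13.11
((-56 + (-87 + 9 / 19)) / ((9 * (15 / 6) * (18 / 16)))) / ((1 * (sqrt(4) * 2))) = -10832 / 7695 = -1.41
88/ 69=1.28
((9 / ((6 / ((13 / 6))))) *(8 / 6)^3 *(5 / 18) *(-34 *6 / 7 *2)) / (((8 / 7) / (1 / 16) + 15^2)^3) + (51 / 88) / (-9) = -174410124241 / 2708122357512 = -0.06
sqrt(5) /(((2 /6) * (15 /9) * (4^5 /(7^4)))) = 21609 * sqrt(5) /5120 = 9.44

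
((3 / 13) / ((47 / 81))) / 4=243 / 2444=0.10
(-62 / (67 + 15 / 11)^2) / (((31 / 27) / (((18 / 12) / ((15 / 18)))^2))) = -264627 / 7068800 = -0.04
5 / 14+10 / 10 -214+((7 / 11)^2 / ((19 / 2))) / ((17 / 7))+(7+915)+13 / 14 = 194325478 / 273581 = 710.30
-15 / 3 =-5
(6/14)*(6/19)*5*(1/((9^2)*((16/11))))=55/9576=0.01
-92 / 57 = -1.61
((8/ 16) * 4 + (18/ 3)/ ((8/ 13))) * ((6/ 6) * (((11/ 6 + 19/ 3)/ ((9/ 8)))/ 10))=2303/ 270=8.53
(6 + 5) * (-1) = -11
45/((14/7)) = 22.50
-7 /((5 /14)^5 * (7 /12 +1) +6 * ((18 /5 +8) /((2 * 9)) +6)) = -0.18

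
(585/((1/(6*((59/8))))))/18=11505/8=1438.12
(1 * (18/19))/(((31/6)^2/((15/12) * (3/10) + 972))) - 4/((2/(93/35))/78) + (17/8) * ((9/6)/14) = -7766483379/20450080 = -379.78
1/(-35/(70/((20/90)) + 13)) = -9.37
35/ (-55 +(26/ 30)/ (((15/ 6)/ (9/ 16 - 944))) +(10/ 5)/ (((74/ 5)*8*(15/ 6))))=-155400/ 1696309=-0.09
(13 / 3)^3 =2197 / 27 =81.37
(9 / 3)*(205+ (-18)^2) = 1587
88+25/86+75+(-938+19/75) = -4995241/6450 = -774.46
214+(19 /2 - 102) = 121.50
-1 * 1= -1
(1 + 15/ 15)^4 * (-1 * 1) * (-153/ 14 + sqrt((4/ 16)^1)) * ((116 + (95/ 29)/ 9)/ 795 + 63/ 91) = 2642340704/ 18882045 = 139.94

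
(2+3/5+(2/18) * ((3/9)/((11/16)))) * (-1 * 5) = -3941/297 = -13.27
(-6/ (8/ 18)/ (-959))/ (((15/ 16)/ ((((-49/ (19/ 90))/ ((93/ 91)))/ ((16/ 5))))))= -85995/ 80693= -1.07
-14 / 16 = -7 / 8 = -0.88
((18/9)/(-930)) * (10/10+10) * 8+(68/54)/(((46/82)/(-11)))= -2394986/96255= -24.88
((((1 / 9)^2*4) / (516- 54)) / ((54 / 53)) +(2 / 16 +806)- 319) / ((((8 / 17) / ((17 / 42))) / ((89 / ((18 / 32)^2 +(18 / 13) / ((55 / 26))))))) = 506382993338930 / 13185228357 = 38405.33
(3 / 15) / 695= 1 / 3475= 0.00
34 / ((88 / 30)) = 255 / 22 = 11.59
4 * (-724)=-2896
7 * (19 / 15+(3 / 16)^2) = 34993 / 3840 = 9.11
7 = 7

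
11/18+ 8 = 155/18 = 8.61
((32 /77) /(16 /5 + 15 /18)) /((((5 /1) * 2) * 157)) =96 /1462769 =0.00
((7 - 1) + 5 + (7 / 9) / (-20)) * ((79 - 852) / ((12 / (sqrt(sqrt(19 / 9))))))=-1525129 * 19^(1 / 4) * sqrt(3) / 6480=-851.10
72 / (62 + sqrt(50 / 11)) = 8184 / 7039 - 60* sqrt(22) / 7039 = 1.12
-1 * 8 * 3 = -24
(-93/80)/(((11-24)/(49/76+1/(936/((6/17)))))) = 503843/8733920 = 0.06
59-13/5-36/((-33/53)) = 114.22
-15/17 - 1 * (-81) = 1362/17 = 80.12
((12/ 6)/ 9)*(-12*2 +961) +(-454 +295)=443/ 9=49.22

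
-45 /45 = -1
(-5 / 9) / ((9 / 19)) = -95 / 81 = -1.17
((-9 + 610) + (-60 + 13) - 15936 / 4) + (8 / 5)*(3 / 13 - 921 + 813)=-3602.43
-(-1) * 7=7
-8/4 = -2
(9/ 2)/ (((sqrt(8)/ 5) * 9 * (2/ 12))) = 5.30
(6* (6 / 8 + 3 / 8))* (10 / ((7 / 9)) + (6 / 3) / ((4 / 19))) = 8451 / 56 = 150.91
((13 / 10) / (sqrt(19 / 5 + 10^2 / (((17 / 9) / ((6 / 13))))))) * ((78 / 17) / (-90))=-169 * sqrt(34474895) / 79557450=-0.01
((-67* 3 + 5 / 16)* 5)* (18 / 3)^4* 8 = -10403640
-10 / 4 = -2.50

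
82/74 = 41/37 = 1.11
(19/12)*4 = 19/3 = 6.33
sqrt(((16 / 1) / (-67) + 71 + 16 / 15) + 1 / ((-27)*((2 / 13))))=sqrt(2602972110) / 6030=8.46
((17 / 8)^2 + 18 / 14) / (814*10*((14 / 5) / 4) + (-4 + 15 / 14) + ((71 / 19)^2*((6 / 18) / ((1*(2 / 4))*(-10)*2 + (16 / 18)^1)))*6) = 38467799 / 37742827680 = 0.00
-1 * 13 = -13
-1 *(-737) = 737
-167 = -167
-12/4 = -3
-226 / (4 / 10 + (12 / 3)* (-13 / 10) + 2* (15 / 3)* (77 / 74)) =-41810 / 1037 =-40.32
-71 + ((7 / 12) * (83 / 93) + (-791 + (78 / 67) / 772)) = -12431983879 / 14430996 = -861.48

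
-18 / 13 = -1.38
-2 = -2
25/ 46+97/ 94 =1703/ 1081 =1.58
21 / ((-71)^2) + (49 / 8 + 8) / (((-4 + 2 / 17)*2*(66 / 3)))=-9195889 / 117112512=-0.08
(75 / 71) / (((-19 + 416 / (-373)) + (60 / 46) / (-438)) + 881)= 1878801 / 1531162783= 0.00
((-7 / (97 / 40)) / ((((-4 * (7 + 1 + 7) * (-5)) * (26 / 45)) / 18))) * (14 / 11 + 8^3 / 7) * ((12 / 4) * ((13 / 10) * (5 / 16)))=-232065 / 8536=-27.19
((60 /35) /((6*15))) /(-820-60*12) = -1 /80850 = -0.00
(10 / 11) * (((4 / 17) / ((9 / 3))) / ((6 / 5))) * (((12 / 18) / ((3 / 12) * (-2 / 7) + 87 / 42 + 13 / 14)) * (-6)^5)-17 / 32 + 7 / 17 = -25834115 / 245344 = -105.30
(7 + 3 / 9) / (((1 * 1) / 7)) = 154 / 3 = 51.33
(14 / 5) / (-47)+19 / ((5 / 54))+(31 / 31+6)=212.14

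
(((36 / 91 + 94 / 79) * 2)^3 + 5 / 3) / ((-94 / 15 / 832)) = -5983367120696480 / 1343259610511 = -4454.36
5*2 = 10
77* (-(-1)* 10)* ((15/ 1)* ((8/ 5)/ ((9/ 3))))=6160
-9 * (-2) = 18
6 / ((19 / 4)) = 24 / 19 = 1.26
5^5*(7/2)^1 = 21875/2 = 10937.50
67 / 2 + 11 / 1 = 89 / 2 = 44.50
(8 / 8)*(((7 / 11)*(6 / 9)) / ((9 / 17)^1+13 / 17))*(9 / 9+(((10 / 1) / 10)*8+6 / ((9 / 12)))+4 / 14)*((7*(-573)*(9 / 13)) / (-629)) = 12033 / 481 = 25.02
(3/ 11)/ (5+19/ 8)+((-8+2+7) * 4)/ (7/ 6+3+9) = 17472/ 51271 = 0.34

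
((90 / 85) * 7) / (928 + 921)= 126 / 31433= 0.00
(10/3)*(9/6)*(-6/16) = -15/8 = -1.88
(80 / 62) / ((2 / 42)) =840 / 31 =27.10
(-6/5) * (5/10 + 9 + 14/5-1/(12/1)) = -14.66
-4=-4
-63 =-63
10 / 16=5 / 8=0.62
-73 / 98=-0.74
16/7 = 2.29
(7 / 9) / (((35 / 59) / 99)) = 649 / 5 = 129.80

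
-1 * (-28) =28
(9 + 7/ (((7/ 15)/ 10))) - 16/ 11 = 1733/ 11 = 157.55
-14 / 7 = -2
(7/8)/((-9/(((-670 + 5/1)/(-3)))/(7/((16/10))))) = -162925/1728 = -94.29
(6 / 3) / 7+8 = 58 / 7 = 8.29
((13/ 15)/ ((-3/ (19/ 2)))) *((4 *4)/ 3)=-14.64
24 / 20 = 6 / 5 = 1.20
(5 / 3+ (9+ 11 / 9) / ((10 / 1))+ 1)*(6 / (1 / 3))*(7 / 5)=2324 / 25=92.96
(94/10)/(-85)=-47/425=-0.11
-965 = -965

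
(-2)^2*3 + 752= 764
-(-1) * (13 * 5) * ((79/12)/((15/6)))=1027/6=171.17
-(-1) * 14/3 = 14/3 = 4.67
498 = 498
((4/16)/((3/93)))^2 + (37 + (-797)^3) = -8100183615/16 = -506261475.94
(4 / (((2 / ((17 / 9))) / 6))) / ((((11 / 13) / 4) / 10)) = 35360 / 33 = 1071.52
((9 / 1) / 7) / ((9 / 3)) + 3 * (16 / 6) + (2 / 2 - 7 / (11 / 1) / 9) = 6485 / 693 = 9.36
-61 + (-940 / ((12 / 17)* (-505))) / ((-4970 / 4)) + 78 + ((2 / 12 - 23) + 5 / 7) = -7712021 / 1505910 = -5.12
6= 6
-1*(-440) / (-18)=-220 / 9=-24.44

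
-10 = -10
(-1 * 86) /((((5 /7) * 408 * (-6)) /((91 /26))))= 2107 /12240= 0.17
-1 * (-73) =73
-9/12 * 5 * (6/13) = -45/26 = -1.73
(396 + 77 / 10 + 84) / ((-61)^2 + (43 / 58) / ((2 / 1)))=282866 / 2158395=0.13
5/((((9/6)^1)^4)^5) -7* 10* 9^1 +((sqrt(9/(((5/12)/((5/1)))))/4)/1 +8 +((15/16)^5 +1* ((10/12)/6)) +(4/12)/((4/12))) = -2267313317033117761/3656158440062976 +3* sqrt(3)/2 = -617.54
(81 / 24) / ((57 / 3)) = 27 / 152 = 0.18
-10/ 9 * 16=-160/ 9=-17.78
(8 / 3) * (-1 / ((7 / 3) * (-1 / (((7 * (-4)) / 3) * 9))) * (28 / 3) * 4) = -3584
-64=-64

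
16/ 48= 1/ 3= 0.33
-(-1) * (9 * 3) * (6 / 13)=162 / 13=12.46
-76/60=-19/15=-1.27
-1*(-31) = 31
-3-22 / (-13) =-17 / 13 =-1.31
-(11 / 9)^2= -121 / 81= -1.49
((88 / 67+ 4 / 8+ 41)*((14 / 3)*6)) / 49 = 11474 / 469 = 24.46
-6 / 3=-2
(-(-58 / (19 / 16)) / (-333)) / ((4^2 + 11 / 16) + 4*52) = -0.00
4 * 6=24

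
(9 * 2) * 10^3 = 18000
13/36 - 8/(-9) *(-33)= -1043/36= -28.97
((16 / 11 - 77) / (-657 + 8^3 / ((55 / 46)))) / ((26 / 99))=411345 / 327158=1.26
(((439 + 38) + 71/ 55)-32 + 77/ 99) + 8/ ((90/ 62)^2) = 10043023/ 22275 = 450.87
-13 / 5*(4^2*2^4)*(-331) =220313.60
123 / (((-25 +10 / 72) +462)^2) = 159408 / 247653169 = 0.00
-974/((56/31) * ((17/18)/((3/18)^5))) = -15097/205632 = -0.07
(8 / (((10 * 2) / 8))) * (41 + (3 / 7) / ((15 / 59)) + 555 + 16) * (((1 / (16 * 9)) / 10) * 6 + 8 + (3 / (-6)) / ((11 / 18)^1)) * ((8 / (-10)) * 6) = -3259824872 / 48125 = -67736.62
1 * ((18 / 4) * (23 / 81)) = 1.28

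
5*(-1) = -5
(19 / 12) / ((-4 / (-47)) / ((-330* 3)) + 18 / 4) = 147345 / 418762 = 0.35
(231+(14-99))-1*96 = 50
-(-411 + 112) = 299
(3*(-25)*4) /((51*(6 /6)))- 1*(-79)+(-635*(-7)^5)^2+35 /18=34853731177098619 /306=113901082278100.06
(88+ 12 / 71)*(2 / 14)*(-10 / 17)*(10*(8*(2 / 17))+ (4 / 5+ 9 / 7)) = -85649320 / 1005431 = -85.19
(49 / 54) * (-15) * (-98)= 12005 / 9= 1333.89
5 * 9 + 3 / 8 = 363 / 8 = 45.38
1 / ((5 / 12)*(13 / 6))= 72 / 65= 1.11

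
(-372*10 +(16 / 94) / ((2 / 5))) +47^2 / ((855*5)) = -747251677 / 200925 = -3719.06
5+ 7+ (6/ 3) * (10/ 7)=104/ 7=14.86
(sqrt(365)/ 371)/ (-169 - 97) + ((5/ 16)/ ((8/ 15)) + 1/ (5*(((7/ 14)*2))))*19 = 9557/ 640 - sqrt(365)/ 98686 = 14.93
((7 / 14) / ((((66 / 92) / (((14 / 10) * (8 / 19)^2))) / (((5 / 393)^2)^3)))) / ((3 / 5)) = 161000000 / 131673293558461362411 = 0.00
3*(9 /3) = 9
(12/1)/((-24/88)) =-44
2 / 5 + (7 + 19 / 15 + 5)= 41 / 3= 13.67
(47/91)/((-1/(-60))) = 2820/91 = 30.99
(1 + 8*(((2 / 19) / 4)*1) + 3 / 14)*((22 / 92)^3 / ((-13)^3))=-504449 / 56883353072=-0.00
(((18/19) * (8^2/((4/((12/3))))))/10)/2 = 3.03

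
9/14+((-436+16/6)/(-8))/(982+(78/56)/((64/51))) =51643591/73992786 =0.70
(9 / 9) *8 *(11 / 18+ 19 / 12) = 158 / 9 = 17.56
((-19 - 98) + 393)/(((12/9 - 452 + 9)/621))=-514188/1325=-388.07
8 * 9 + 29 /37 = 2693 /37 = 72.78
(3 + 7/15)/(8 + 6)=26/105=0.25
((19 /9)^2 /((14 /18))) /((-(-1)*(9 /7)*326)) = 361 /26406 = 0.01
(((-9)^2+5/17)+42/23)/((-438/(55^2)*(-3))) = 49156250/256887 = 191.35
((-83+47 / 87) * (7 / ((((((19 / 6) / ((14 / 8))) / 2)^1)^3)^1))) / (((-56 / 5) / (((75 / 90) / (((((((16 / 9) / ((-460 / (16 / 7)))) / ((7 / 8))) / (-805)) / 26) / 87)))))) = 146920932905394375 / 14047232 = 10459066448.49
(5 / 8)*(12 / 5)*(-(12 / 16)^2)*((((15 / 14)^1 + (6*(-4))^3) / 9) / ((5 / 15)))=1741689 / 448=3887.70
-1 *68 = -68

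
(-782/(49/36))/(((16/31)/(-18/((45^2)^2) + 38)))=-42299.81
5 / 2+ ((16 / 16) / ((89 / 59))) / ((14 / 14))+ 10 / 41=24863 / 7298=3.41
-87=-87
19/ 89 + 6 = 553/ 89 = 6.21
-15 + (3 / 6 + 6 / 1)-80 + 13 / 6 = -259 / 3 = -86.33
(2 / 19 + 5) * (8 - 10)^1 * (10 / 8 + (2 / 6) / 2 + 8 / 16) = -2231 / 114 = -19.57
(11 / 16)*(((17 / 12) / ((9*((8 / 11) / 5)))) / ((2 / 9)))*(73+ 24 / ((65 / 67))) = 13068121 / 39936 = 327.23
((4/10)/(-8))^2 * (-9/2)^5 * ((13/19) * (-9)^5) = 45328197213/243200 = 186382.39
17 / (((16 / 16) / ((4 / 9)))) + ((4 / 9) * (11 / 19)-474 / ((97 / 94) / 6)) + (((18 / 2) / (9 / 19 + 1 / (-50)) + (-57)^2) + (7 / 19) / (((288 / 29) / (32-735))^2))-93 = 2273.76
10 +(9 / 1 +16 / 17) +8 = 475 / 17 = 27.94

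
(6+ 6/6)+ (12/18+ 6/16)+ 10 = 433/24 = 18.04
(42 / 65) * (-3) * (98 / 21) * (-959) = 563892 / 65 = 8675.26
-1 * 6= -6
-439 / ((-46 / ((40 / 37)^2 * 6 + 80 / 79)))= 190508440 / 2487473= 76.59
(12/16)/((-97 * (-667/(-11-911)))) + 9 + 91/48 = 33804385/3105552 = 10.89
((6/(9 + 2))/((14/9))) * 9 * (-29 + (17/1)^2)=63180/77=820.52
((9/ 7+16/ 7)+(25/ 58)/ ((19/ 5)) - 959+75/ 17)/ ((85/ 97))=-1085.15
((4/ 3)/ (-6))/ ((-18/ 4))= 4/ 81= 0.05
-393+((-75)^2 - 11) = 5221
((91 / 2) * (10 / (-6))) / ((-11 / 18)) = 1365 / 11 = 124.09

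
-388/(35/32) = -12416/35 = -354.74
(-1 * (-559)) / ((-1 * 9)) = -559 / 9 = -62.11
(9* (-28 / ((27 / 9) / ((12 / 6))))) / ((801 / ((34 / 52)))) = -476 / 3471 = -0.14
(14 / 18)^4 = 2401 / 6561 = 0.37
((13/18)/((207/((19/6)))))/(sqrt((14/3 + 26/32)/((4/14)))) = 247* sqrt(11046)/10289349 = 0.00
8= 8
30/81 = 10/27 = 0.37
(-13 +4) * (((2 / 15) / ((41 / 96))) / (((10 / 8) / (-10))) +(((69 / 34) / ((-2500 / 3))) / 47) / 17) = 62590540383 / 2784515000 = 22.48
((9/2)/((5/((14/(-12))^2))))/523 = 49/20920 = 0.00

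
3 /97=0.03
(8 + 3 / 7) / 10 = 59 / 70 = 0.84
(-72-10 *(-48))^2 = 166464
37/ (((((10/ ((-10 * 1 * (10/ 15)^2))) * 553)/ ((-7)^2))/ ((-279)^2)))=-8960364/ 79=-113422.33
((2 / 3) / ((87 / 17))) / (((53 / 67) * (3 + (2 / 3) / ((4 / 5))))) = 4556 / 106053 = 0.04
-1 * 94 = -94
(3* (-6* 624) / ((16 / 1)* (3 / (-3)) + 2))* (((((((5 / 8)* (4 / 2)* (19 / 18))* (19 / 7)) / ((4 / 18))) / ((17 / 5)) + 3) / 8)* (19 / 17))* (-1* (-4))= 98281053 / 28322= 3470.13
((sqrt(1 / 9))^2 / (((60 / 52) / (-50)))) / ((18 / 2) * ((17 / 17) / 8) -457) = 0.01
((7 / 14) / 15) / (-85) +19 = 19.00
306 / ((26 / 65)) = 765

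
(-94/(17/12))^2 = 1272384/289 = 4402.71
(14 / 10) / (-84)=-1 / 60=-0.02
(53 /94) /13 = 53 /1222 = 0.04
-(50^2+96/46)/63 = -57548/1449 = -39.72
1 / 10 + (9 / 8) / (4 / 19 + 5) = 139 / 440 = 0.32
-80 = -80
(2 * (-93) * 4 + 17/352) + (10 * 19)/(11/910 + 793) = -188915989511/254017632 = -743.71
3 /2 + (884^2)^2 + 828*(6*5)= 1221347009555 /2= 610673504777.50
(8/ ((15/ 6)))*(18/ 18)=16/ 5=3.20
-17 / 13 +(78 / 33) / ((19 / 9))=-511 / 2717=-0.19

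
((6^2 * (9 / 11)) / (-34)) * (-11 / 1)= 162 / 17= 9.53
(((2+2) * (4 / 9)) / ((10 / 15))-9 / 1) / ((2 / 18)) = -57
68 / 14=34 / 7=4.86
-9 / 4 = -2.25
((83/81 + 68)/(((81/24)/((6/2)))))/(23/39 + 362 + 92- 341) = 290732/538245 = 0.54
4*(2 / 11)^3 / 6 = 16 / 3993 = 0.00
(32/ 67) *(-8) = -256/ 67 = -3.82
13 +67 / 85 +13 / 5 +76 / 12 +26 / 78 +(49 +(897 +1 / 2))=494473 / 510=969.55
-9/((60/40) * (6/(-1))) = 1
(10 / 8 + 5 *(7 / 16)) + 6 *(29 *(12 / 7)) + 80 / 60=101827 / 336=303.06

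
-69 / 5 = -13.80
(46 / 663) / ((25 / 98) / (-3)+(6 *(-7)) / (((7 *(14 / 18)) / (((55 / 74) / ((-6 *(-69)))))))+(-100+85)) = -1918154 / 417430325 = -0.00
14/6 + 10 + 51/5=338/15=22.53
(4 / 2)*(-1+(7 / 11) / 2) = -1.36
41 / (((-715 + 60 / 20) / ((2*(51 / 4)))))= -2091 / 1424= -1.47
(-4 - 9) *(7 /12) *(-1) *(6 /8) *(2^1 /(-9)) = -91 /72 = -1.26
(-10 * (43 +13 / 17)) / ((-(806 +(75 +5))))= 3720 / 7531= 0.49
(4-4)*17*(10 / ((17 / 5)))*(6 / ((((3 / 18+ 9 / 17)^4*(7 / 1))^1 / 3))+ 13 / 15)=0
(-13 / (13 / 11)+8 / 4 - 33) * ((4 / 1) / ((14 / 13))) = -156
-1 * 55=-55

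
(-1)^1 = -1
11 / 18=0.61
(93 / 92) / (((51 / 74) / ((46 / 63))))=1147 / 1071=1.07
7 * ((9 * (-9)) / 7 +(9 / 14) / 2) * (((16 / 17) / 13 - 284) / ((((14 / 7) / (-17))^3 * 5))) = -285613209 / 104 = -2746280.86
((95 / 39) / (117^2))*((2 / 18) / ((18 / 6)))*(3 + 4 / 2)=475 / 14414517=0.00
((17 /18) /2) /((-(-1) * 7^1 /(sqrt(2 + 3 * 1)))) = 17 * sqrt(5) /252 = 0.15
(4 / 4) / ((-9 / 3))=-1 / 3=-0.33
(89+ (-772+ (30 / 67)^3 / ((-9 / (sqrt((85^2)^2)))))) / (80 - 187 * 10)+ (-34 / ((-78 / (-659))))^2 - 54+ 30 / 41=2768545977838778419 / 33573027782970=82463.40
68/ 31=2.19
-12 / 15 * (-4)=16 / 5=3.20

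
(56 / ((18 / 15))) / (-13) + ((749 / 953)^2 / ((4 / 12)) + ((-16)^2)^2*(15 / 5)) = 6963823535665 / 35420151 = 196606.26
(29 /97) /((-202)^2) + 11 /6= 21769021 /11873964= 1.83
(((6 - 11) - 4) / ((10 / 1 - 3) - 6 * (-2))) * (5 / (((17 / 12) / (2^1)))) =-1080 / 323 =-3.34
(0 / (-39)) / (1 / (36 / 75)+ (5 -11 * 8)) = 0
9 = 9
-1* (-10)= 10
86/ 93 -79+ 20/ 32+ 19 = -43487/ 744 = -58.45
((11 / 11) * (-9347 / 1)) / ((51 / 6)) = -18694 / 17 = -1099.65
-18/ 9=-2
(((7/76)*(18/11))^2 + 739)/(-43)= -129125005/7513132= -17.19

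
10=10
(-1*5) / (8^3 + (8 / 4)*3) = -5 / 518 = -0.01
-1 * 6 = -6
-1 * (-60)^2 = -3600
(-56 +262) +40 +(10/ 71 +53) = 21239/ 71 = 299.14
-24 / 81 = -8 / 27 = -0.30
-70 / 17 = -4.12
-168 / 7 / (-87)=8 / 29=0.28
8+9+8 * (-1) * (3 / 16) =31 / 2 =15.50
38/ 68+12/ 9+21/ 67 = 15073/ 6834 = 2.21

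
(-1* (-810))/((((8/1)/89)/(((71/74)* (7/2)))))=17914365/592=30260.75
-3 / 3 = -1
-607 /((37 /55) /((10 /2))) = -166925 /37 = -4511.49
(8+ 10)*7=126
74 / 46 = 37 / 23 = 1.61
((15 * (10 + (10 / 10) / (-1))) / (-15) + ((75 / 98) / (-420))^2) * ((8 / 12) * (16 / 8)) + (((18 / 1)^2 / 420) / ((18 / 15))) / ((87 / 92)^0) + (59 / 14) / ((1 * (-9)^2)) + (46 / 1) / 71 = -115370729611 / 10825590384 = -10.66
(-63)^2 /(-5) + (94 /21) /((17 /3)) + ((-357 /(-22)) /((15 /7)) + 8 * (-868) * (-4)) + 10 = 70687473 /2618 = 27000.56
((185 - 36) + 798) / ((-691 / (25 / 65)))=-4735 / 8983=-0.53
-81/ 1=-81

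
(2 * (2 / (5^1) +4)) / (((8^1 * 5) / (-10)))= -11 / 5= -2.20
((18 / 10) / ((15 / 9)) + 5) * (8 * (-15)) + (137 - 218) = -4053 / 5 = -810.60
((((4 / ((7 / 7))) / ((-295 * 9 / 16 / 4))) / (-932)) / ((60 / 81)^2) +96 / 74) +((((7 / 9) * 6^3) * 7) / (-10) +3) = -7203759687 / 63579875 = -113.30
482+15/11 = 5317/11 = 483.36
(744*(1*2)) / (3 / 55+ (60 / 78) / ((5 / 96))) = 354640 / 3533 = 100.38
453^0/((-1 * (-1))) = 1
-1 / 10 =-0.10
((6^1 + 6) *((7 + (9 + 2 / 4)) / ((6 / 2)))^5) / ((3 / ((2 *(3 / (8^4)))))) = 483153 / 16384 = 29.49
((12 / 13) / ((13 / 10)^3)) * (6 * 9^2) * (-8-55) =-367416000 / 28561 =-12864.26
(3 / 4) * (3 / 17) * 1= 9 / 68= 0.13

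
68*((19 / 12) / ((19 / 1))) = 17 / 3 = 5.67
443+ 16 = 459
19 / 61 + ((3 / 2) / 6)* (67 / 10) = 1.99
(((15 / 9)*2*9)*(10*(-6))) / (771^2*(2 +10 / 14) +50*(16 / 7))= -1800 / 1613597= -0.00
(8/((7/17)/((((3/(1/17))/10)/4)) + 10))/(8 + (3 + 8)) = 3468/85025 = 0.04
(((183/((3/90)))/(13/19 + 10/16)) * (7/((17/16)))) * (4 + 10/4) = 607501440/3383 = 179574.77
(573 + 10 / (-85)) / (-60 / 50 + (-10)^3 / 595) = -340865 / 1714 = -198.87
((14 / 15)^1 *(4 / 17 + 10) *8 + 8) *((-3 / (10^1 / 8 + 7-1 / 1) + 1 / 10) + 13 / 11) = 9935172 / 135575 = 73.28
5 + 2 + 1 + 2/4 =17/2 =8.50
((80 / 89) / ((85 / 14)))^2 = 50176 / 2289169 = 0.02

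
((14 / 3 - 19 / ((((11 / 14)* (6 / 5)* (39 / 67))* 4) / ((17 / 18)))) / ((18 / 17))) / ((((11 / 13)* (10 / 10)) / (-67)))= 370178417 / 1411344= 262.29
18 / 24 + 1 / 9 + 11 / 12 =16 / 9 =1.78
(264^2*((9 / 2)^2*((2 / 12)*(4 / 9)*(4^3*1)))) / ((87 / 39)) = 86980608 / 29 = 2999331.31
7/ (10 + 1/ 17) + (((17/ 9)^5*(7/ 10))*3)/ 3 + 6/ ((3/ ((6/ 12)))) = 207867881/ 11219310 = 18.53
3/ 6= 1/ 2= 0.50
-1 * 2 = -2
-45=-45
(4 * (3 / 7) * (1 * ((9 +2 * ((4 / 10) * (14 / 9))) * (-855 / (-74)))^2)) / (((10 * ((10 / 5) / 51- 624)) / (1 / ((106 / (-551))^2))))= -3563720876687193 / 34264207393360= -104.01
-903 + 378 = -525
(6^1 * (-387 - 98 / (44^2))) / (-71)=1123995 / 34364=32.71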